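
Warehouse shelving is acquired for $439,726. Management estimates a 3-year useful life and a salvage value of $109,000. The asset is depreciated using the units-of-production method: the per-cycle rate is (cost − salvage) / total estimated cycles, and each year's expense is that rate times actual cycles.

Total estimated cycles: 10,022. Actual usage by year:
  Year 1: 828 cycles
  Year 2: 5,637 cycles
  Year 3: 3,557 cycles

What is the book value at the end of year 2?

$226,381

Depreciable base = $439,726 − $109,000 = $330,726.
Rate = $330,726 / 10,022 cycles = $33 per cycle.
Year 1: 828 × $33 = $27,324. Book value $412,402.
Year 2: 5,637 × $33 = $186,021. Book value $226,381.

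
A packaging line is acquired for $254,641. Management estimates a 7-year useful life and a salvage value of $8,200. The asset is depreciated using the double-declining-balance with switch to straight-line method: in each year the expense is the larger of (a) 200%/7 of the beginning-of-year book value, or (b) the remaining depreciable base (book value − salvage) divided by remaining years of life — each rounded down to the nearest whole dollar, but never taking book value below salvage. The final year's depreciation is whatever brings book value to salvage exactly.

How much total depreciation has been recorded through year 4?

Depreciable base = $254,641 − $8,200 = $246,441.
Year 1: DB = ⌊$254,641 × 200%/7⌋ = $72,754; SL = ⌊$246,441/7⌋ = $35,205 → take DB $72,754. Book value $181,887.
Year 2: DB = ⌊$181,887 × 200%/7⌋ = $51,967; SL = ⌊$173,687/6⌋ = $28,947 → take DB $51,967. Book value $129,920.
Year 3: DB = ⌊$129,920 × 200%/7⌋ = $37,120; SL = ⌊$121,720/5⌋ = $24,344 → take DB $37,120. Book value $92,800.
Year 4: DB = ⌊$92,800 × 200%/7⌋ = $26,514; SL = ⌊$84,600/4⌋ = $21,150 → take DB $26,514. Book value $66,286.
Accumulated through year 4 = $254,641 − $66,286 = $188,355.

$188,355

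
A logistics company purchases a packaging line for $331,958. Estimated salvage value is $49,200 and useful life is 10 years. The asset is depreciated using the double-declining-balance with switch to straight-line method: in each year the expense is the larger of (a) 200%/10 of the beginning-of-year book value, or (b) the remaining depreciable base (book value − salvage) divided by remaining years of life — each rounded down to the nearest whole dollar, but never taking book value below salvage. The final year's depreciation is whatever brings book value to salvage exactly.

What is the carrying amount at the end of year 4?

Depreciable base = $331,958 − $49,200 = $282,758.
Year 1: DB = ⌊$331,958 × 200%/10⌋ = $66,391; SL = ⌊$282,758/10⌋ = $28,275 → take DB $66,391. Book value $265,567.
Year 2: DB = ⌊$265,567 × 200%/10⌋ = $53,113; SL = ⌊$216,367/9⌋ = $24,040 → take DB $53,113. Book value $212,454.
Year 3: DB = ⌊$212,454 × 200%/10⌋ = $42,490; SL = ⌊$163,254/8⌋ = $20,406 → take DB $42,490. Book value $169,964.
Year 4: DB = ⌊$169,964 × 200%/10⌋ = $33,992; SL = ⌊$120,764/7⌋ = $17,252 → take DB $33,992. Book value $135,972.

$135,972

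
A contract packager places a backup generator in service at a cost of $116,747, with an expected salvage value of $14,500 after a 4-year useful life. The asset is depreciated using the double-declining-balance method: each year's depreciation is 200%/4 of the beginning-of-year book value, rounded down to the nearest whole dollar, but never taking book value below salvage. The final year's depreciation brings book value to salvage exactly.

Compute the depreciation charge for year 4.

Depreciable base = $116,747 − $14,500 = $102,247.
Year 1: ⌊$116,747 × 200%/4⌋ = $58,373. Book value $58,374.
Year 2: ⌊$58,374 × 200%/4⌋ = $29,187. Book value $29,187.
Year 3: ⌊$29,187 × 200%/4⌋ = $14,593. Book value $14,594.
Year 4 (final): $14,594 − $14,500 = $94. Book value $14,500.

$94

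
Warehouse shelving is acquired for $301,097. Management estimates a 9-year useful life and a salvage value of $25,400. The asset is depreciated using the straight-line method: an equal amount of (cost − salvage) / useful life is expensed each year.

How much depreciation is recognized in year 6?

Depreciable base = $301,097 − $25,400 = $275,697.
Annual expense = $275,697 / 9 = $30,633.

$30,633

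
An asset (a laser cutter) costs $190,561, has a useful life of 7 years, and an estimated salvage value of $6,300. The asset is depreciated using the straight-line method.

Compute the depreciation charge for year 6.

$26,323

Depreciable base = $190,561 − $6,300 = $184,261.
Annual expense = $184,261 / 7 = $26,323.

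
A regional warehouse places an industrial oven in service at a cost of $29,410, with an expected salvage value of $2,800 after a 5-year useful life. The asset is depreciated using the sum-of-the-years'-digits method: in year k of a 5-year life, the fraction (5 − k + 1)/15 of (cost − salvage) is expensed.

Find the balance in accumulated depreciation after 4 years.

Depreciable base = $29,410 − $2,800 = $26,610.
Sum of the years' digits = 5+4+3+2+1 = 15.
Year 1: $26,610 × 5/15 = $8,870. Book value $20,540.
Year 2: $26,610 × 4/15 = $7,096. Book value $13,444.
Year 3: $26,610 × 3/15 = $5,322. Book value $8,122.
Year 4: $26,610 × 2/15 = $3,548. Book value $4,574.
Accumulated through year 4 = $29,410 − $4,574 = $24,836.

$24,836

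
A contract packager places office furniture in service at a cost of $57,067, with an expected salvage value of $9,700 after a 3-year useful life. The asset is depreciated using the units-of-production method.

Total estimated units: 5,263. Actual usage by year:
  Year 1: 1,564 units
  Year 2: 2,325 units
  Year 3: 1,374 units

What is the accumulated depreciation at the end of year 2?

Depreciable base = $57,067 − $9,700 = $47,367.
Rate = $47,367 / 5,263 units = $9 per unit.
Year 1: 1,564 × $9 = $14,076. Book value $42,991.
Year 2: 2,325 × $9 = $20,925. Book value $22,066.
Accumulated through year 2 = $57,067 − $22,066 = $35,001.

$35,001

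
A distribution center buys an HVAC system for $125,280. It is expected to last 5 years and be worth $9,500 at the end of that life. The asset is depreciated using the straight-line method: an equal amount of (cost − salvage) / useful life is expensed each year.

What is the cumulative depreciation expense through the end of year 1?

Depreciable base = $125,280 − $9,500 = $115,780.
Annual expense = $115,780 / 5 = $23,156.
End of year 1: book value $102,124.
Accumulated through year 1 = $125,280 − $102,124 = $23,156.

$23,156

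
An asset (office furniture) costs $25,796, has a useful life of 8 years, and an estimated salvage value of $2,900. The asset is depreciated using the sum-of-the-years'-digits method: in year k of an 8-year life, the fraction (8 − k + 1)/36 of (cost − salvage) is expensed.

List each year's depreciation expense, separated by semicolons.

Depreciable base = $25,796 − $2,900 = $22,896.
Sum of the years' digits = 8+7+6+5+4+3+2+1 = 36.
Year 1: $22,896 × 8/36 = $5,088. Book value $20,708.
Year 2: $22,896 × 7/36 = $4,452. Book value $16,256.
Year 3: $22,896 × 6/36 = $3,816. Book value $12,440.
Year 4: $22,896 × 5/36 = $3,180. Book value $9,260.
Year 5: $22,896 × 4/36 = $2,544. Book value $6,716.
Year 6: $22,896 × 3/36 = $1,908. Book value $4,808.
Year 7: $22,896 × 2/36 = $1,272. Book value $3,536.
Year 8: $22,896 × 1/36 = $636. Book value $2,900.

$5,088; $4,452; $3,816; $3,180; $2,544; $1,908; $1,272; $636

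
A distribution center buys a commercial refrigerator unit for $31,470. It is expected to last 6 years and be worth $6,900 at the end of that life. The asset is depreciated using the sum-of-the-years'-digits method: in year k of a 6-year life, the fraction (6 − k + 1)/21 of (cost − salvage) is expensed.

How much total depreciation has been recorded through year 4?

Depreciable base = $31,470 − $6,900 = $24,570.
Sum of the years' digits = 6+5+4+3+2+1 = 21.
Year 1: $24,570 × 6/21 = $7,020. Book value $24,450.
Year 2: $24,570 × 5/21 = $5,850. Book value $18,600.
Year 3: $24,570 × 4/21 = $4,680. Book value $13,920.
Year 4: $24,570 × 3/21 = $3,510. Book value $10,410.
Accumulated through year 4 = $31,470 − $10,410 = $21,060.

$21,060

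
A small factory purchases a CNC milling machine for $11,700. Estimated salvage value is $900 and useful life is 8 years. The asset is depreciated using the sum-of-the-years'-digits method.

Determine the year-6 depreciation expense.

$900

Depreciable base = $11,700 − $900 = $10,800.
Sum of the years' digits = 8+7+6+5+4+3+2+1 = 36.
Year 1: $10,800 × 8/36 = $2,400. Book value $9,300.
Year 2: $10,800 × 7/36 = $2,100. Book value $7,200.
Year 3: $10,800 × 6/36 = $1,800. Book value $5,400.
Year 4: $10,800 × 5/36 = $1,500. Book value $3,900.
Year 5: $10,800 × 4/36 = $1,200. Book value $2,700.
Year 6: $10,800 × 3/36 = $900. Book value $1,800.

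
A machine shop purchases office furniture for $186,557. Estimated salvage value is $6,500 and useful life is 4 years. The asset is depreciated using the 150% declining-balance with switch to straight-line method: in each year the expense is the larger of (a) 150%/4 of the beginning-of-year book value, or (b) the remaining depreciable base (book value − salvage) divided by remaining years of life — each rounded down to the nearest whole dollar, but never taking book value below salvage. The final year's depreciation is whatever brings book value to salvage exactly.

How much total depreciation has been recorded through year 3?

$146,869

Depreciable base = $186,557 − $6,500 = $180,057.
Year 1: DB = ⌊$186,557 × 150%/4⌋ = $69,958; SL = ⌊$180,057/4⌋ = $45,014 → take DB $69,958. Book value $116,599.
Year 2: DB = ⌊$116,599 × 150%/4⌋ = $43,724; SL = ⌊$110,099/3⌋ = $36,699 → take DB $43,724. Book value $72,875.
Year 3: DB = ⌊$72,875 × 150%/4⌋ = $27,328; SL = ⌊$66,375/2⌋ = $33,187 → take SL $33,187. Book value $39,688.
Accumulated through year 3 = $186,557 − $39,688 = $146,869.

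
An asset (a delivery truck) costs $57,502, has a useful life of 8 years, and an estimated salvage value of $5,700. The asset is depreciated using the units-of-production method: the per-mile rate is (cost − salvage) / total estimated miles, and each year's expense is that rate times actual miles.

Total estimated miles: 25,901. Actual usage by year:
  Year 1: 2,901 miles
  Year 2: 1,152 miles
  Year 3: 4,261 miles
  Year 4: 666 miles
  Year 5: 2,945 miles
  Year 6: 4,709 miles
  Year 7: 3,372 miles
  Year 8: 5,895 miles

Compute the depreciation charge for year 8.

$11,790

Depreciable base = $57,502 − $5,700 = $51,802.
Rate = $51,802 / 25,901 miles = $2 per mile.
Year 1: 2,901 × $2 = $5,802. Book value $51,700.
Year 2: 1,152 × $2 = $2,304. Book value $49,396.
Year 3: 4,261 × $2 = $8,522. Book value $40,874.
Year 4: 666 × $2 = $1,332. Book value $39,542.
Year 5: 2,945 × $2 = $5,890. Book value $33,652.
Year 6: 4,709 × $2 = $9,418. Book value $24,234.
Year 7: 3,372 × $2 = $6,744. Book value $17,490.
Year 8: 5,895 × $2 = $11,790. Book value $5,700.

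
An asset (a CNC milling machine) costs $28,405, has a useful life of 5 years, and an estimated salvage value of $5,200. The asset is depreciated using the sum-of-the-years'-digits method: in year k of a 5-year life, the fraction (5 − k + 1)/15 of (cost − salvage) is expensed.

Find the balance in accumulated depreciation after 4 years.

$21,658

Depreciable base = $28,405 − $5,200 = $23,205.
Sum of the years' digits = 5+4+3+2+1 = 15.
Year 1: $23,205 × 5/15 = $7,735. Book value $20,670.
Year 2: $23,205 × 4/15 = $6,188. Book value $14,482.
Year 3: $23,205 × 3/15 = $4,641. Book value $9,841.
Year 4: $23,205 × 2/15 = $3,094. Book value $6,747.
Accumulated through year 4 = $28,405 − $6,747 = $21,658.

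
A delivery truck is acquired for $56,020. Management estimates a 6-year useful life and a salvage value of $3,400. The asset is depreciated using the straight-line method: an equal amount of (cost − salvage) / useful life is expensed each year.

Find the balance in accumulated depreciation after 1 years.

$8,770

Depreciable base = $56,020 − $3,400 = $52,620.
Annual expense = $52,620 / 6 = $8,770.
End of year 1: book value $47,250.
Accumulated through year 1 = $56,020 − $47,250 = $8,770.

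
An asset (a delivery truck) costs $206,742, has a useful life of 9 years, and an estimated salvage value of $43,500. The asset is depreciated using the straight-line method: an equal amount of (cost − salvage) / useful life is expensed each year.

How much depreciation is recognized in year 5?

$18,138

Depreciable base = $206,742 − $43,500 = $163,242.
Annual expense = $163,242 / 9 = $18,138.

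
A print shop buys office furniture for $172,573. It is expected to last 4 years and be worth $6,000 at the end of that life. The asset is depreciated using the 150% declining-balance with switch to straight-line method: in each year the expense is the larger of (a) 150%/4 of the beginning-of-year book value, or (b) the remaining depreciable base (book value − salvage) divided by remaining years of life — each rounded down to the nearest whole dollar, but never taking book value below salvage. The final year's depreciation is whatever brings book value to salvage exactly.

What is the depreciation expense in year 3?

Depreciable base = $172,573 − $6,000 = $166,573.
Year 1: DB = ⌊$172,573 × 150%/4⌋ = $64,714; SL = ⌊$166,573/4⌋ = $41,643 → take DB $64,714. Book value $107,859.
Year 2: DB = ⌊$107,859 × 150%/4⌋ = $40,447; SL = ⌊$101,859/3⌋ = $33,953 → take DB $40,447. Book value $67,412.
Year 3: DB = ⌊$67,412 × 150%/4⌋ = $25,279; SL = ⌊$61,412/2⌋ = $30,706 → take SL $30,706. Book value $36,706.

$30,706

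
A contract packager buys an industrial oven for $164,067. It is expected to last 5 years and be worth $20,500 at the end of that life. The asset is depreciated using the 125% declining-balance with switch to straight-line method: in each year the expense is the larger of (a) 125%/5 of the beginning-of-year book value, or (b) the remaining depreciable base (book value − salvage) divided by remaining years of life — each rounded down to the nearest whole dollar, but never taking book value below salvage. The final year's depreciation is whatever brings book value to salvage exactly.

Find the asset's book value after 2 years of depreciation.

$92,289

Depreciable base = $164,067 − $20,500 = $143,567.
Year 1: DB = ⌊$164,067 × 125%/5⌋ = $41,016; SL = ⌊$143,567/5⌋ = $28,713 → take DB $41,016. Book value $123,051.
Year 2: DB = ⌊$123,051 × 125%/5⌋ = $30,762; SL = ⌊$102,551/4⌋ = $25,637 → take DB $30,762. Book value $92,289.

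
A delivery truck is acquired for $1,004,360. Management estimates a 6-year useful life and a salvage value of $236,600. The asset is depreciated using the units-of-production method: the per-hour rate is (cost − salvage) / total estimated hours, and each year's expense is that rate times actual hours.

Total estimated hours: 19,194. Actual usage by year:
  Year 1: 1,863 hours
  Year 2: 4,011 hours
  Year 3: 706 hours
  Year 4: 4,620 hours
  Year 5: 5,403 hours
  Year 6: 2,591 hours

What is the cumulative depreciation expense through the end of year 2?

$234,960

Depreciable base = $1,004,360 − $236,600 = $767,760.
Rate = $767,760 / 19,194 hours = $40 per hour.
Year 1: 1,863 × $40 = $74,520. Book value $929,840.
Year 2: 4,011 × $40 = $160,440. Book value $769,400.
Accumulated through year 2 = $1,004,360 − $769,400 = $234,960.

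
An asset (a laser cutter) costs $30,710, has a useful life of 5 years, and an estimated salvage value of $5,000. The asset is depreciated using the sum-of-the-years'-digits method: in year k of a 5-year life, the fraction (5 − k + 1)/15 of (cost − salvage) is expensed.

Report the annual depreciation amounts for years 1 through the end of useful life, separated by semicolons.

$8,570; $6,856; $5,142; $3,428; $1,714

Depreciable base = $30,710 − $5,000 = $25,710.
Sum of the years' digits = 5+4+3+2+1 = 15.
Year 1: $25,710 × 5/15 = $8,570. Book value $22,140.
Year 2: $25,710 × 4/15 = $6,856. Book value $15,284.
Year 3: $25,710 × 3/15 = $5,142. Book value $10,142.
Year 4: $25,710 × 2/15 = $3,428. Book value $6,714.
Year 5: $25,710 × 1/15 = $1,714. Book value $5,000.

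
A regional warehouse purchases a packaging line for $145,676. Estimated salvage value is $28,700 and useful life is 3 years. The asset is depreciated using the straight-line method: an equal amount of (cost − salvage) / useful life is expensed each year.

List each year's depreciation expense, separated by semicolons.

$38,992; $38,992; $38,992

Depreciable base = $145,676 − $28,700 = $116,976.
Annual expense = $116,976 / 3 = $38,992.
End of year 1: book value $106,684.
End of year 2: book value $67,692.
End of year 3: book value $28,700.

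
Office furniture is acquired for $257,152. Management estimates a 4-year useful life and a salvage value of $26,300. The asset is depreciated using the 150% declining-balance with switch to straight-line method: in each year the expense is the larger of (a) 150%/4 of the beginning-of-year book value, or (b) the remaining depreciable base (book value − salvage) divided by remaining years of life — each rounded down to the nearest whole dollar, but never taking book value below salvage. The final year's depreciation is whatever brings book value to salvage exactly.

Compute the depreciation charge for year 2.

Depreciable base = $257,152 − $26,300 = $230,852.
Year 1: DB = ⌊$257,152 × 150%/4⌋ = $96,432; SL = ⌊$230,852/4⌋ = $57,713 → take DB $96,432. Book value $160,720.
Year 2: DB = ⌊$160,720 × 150%/4⌋ = $60,270; SL = ⌊$134,420/3⌋ = $44,806 → take DB $60,270. Book value $100,450.

$60,270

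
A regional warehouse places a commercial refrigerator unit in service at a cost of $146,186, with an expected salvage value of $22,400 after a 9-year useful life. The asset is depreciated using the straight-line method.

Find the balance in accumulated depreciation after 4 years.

$55,016

Depreciable base = $146,186 − $22,400 = $123,786.
Annual expense = $123,786 / 9 = $13,754.
End of year 1: book value $132,432.
End of year 2: book value $118,678.
End of year 3: book value $104,924.
End of year 4: book value $91,170.
Accumulated through year 4 = $146,186 − $91,170 = $55,016.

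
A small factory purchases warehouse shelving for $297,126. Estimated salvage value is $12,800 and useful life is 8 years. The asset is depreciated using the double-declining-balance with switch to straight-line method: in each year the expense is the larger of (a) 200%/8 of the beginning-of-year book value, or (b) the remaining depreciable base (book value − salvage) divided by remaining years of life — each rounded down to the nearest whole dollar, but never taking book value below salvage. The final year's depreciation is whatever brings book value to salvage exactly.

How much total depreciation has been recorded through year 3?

$171,775

Depreciable base = $297,126 − $12,800 = $284,326.
Year 1: DB = ⌊$297,126 × 200%/8⌋ = $74,281; SL = ⌊$284,326/8⌋ = $35,540 → take DB $74,281. Book value $222,845.
Year 2: DB = ⌊$222,845 × 200%/8⌋ = $55,711; SL = ⌊$210,045/7⌋ = $30,006 → take DB $55,711. Book value $167,134.
Year 3: DB = ⌊$167,134 × 200%/8⌋ = $41,783; SL = ⌊$154,334/6⌋ = $25,722 → take DB $41,783. Book value $125,351.
Accumulated through year 3 = $297,126 − $125,351 = $171,775.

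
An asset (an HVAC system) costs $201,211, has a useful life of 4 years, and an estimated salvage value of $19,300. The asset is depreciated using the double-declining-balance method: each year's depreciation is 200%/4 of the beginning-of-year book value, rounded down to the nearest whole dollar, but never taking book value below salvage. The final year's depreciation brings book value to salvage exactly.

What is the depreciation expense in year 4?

$5,852

Depreciable base = $201,211 − $19,300 = $181,911.
Year 1: ⌊$201,211 × 200%/4⌋ = $100,605. Book value $100,606.
Year 2: ⌊$100,606 × 200%/4⌋ = $50,303. Book value $50,303.
Year 3: ⌊$50,303 × 200%/4⌋ = $25,151. Book value $25,152.
Year 4 (final): $25,152 − $19,300 = $5,852. Book value $19,300.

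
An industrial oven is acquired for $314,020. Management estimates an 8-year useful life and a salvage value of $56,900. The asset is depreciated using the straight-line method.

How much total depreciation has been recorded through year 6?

Depreciable base = $314,020 − $56,900 = $257,120.
Annual expense = $257,120 / 8 = $32,140.
End of year 1: book value $281,880.
End of year 2: book value $249,740.
End of year 3: book value $217,600.
End of year 4: book value $185,460.
End of year 5: book value $153,320.
End of year 6: book value $121,180.
Accumulated through year 6 = $314,020 − $121,180 = $192,840.

$192,840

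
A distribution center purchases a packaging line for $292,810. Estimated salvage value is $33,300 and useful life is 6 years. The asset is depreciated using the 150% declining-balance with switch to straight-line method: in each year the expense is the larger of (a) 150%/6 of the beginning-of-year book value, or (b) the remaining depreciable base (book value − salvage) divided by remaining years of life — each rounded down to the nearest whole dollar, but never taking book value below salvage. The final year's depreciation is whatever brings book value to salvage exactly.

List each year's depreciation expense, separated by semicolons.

Depreciable base = $292,810 − $33,300 = $259,510.
Year 1: DB = ⌊$292,810 × 150%/6⌋ = $73,202; SL = ⌊$259,510/6⌋ = $43,251 → take DB $73,202. Book value $219,608.
Year 2: DB = ⌊$219,608 × 150%/6⌋ = $54,902; SL = ⌊$186,308/5⌋ = $37,261 → take DB $54,902. Book value $164,706.
Year 3: DB = ⌊$164,706 × 150%/6⌋ = $41,176; SL = ⌊$131,406/4⌋ = $32,851 → take DB $41,176. Book value $123,530.
Year 4: DB = ⌊$123,530 × 150%/6⌋ = $30,882; SL = ⌊$90,230/3⌋ = $30,076 → take DB $30,882. Book value $92,648.
Year 5: DB = ⌊$92,648 × 150%/6⌋ = $23,162; SL = ⌊$59,348/2⌋ = $29,674 → take SL $29,674. Book value $62,974.
Year 6 (final): $62,974 − $33,300 = $29,674. Book value $33,300.

$73,202; $54,902; $41,176; $30,882; $29,674; $29,674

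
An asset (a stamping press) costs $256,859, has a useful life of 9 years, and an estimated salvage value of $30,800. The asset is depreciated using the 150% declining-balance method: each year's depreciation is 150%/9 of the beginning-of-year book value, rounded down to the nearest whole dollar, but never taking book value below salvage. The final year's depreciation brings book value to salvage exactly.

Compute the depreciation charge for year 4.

$24,774

Depreciable base = $256,859 − $30,800 = $226,059.
Year 1: ⌊$256,859 × 150%/9⌋ = $42,809. Book value $214,050.
Year 2: ⌊$214,050 × 150%/9⌋ = $35,675. Book value $178,375.
Year 3: ⌊$178,375 × 150%/9⌋ = $29,729. Book value $148,646.
Year 4: ⌊$148,646 × 150%/9⌋ = $24,774. Book value $123,872.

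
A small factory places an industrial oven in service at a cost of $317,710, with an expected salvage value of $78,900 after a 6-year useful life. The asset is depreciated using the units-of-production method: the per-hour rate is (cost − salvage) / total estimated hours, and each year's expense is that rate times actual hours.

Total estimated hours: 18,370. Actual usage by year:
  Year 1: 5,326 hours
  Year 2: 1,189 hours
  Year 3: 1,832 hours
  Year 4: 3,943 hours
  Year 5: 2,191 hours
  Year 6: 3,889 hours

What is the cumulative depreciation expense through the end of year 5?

Depreciable base = $317,710 − $78,900 = $238,810.
Rate = $238,810 / 18,370 hours = $13 per hour.
Year 1: 5,326 × $13 = $69,238. Book value $248,472.
Year 2: 1,189 × $13 = $15,457. Book value $233,015.
Year 3: 1,832 × $13 = $23,816. Book value $209,199.
Year 4: 3,943 × $13 = $51,259. Book value $157,940.
Year 5: 2,191 × $13 = $28,483. Book value $129,457.
Accumulated through year 5 = $317,710 − $129,457 = $188,253.

$188,253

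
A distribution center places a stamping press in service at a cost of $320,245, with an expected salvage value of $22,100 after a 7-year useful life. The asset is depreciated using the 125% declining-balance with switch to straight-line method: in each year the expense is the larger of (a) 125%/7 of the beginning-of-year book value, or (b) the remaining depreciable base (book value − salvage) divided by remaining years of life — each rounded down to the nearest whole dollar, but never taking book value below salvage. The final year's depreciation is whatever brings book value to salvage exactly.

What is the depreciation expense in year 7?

Depreciable base = $320,245 − $22,100 = $298,145.
Year 1: DB = ⌊$320,245 × 125%/7⌋ = $57,186; SL = ⌊$298,145/7⌋ = $42,592 → take DB $57,186. Book value $263,059.
Year 2: DB = ⌊$263,059 × 125%/7⌋ = $46,974; SL = ⌊$240,959/6⌋ = $40,159 → take DB $46,974. Book value $216,085.
Year 3: DB = ⌊$216,085 × 125%/7⌋ = $38,586; SL = ⌊$193,985/5⌋ = $38,797 → take SL $38,797. Book value $177,288.
Year 4: DB = ⌊$177,288 × 125%/7⌋ = $31,658; SL = ⌊$155,188/4⌋ = $38,797 → take SL $38,797. Book value $138,491.
Year 5: DB = ⌊$138,491 × 125%/7⌋ = $24,730; SL = ⌊$116,391/3⌋ = $38,797 → take SL $38,797. Book value $99,694.
Year 6: DB = ⌊$99,694 × 125%/7⌋ = $17,802; SL = ⌊$77,594/2⌋ = $38,797 → take SL $38,797. Book value $60,897.
Year 7 (final): $60,897 − $22,100 = $38,797. Book value $22,100.

$38,797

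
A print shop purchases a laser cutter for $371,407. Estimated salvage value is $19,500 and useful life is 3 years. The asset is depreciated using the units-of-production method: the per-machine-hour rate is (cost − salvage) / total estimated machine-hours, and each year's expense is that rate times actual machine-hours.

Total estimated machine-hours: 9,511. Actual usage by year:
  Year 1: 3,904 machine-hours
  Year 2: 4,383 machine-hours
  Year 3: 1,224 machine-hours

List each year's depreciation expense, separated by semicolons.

Depreciable base = $371,407 − $19,500 = $351,907.
Rate = $351,907 / 9,511 machine-hours = $37 per machine-hour.
Year 1: 3,904 × $37 = $144,448. Book value $226,959.
Year 2: 4,383 × $37 = $162,171. Book value $64,788.
Year 3: 1,224 × $37 = $45,288. Book value $19,500.

$144,448; $162,171; $45,288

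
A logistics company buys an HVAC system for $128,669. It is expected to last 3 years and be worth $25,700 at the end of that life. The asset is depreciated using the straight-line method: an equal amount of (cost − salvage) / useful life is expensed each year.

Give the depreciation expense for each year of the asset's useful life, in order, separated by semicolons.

$34,323; $34,323; $34,323

Depreciable base = $128,669 − $25,700 = $102,969.
Annual expense = $102,969 / 3 = $34,323.
End of year 1: book value $94,346.
End of year 2: book value $60,023.
End of year 3: book value $25,700.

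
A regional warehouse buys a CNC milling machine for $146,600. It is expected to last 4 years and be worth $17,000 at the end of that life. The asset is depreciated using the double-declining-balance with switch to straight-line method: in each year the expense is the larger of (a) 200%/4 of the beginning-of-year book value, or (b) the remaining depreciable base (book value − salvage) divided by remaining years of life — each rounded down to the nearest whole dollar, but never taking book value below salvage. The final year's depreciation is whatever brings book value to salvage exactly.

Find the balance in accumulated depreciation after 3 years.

Depreciable base = $146,600 − $17,000 = $129,600.
Year 1: DB = ⌊$146,600 × 200%/4⌋ = $73,300; SL = ⌊$129,600/4⌋ = $32,400 → take DB $73,300. Book value $73,300.
Year 2: DB = ⌊$73,300 × 200%/4⌋ = $36,650; SL = ⌊$56,300/3⌋ = $18,766 → take DB $36,650. Book value $36,650.
Year 3: DB = ⌊$36,650 × 200%/4⌋ = $18,325; SL = ⌊$19,650/2⌋ = $9,825 → take DB $18,325. Book value $18,325.
Accumulated through year 3 = $146,600 − $18,325 = $128,275.

$128,275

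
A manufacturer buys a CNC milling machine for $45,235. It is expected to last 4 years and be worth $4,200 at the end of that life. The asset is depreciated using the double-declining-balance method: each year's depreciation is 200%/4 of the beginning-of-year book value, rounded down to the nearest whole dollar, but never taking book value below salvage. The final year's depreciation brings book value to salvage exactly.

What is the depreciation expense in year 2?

Depreciable base = $45,235 − $4,200 = $41,035.
Year 1: ⌊$45,235 × 200%/4⌋ = $22,617. Book value $22,618.
Year 2: ⌊$22,618 × 200%/4⌋ = $11,309. Book value $11,309.

$11,309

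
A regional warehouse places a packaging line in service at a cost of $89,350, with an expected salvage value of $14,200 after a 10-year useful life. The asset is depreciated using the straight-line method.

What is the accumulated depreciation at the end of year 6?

Depreciable base = $89,350 − $14,200 = $75,150.
Annual expense = $75,150 / 10 = $7,515.
End of year 1: book value $81,835.
End of year 2: book value $74,320.
End of year 3: book value $66,805.
End of year 4: book value $59,290.
End of year 5: book value $51,775.
End of year 6: book value $44,260.
Accumulated through year 6 = $89,350 − $44,260 = $45,090.

$45,090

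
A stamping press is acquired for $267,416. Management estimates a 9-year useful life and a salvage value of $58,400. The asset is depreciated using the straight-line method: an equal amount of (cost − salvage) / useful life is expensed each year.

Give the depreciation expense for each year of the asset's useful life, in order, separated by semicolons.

Depreciable base = $267,416 − $58,400 = $209,016.
Annual expense = $209,016 / 9 = $23,224.
End of year 1: book value $244,192.
End of year 2: book value $220,968.
End of year 3: book value $197,744.
End of year 4: book value $174,520.
End of year 5: book value $151,296.
End of year 6: book value $128,072.
End of year 7: book value $104,848.
End of year 8: book value $81,624.
End of year 9: book value $58,400.

$23,224; $23,224; $23,224; $23,224; $23,224; $23,224; $23,224; $23,224; $23,224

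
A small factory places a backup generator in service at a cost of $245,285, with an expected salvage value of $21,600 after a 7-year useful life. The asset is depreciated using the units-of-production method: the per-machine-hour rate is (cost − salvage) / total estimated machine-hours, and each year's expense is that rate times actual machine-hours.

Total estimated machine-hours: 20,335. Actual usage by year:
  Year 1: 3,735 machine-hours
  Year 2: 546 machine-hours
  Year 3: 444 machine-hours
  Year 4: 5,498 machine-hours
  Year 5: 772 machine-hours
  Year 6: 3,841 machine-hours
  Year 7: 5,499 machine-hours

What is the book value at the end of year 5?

Depreciable base = $245,285 − $21,600 = $223,685.
Rate = $223,685 / 20,335 machine-hours = $11 per machine-hour.
Year 1: 3,735 × $11 = $41,085. Book value $204,200.
Year 2: 546 × $11 = $6,006. Book value $198,194.
Year 3: 444 × $11 = $4,884. Book value $193,310.
Year 4: 5,498 × $11 = $60,478. Book value $132,832.
Year 5: 772 × $11 = $8,492. Book value $124,340.

$124,340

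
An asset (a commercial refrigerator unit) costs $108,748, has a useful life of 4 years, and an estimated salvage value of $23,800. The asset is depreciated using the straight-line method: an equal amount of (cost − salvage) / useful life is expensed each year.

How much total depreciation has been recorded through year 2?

$42,474

Depreciable base = $108,748 − $23,800 = $84,948.
Annual expense = $84,948 / 4 = $21,237.
End of year 1: book value $87,511.
End of year 2: book value $66,274.
Accumulated through year 2 = $108,748 − $66,274 = $42,474.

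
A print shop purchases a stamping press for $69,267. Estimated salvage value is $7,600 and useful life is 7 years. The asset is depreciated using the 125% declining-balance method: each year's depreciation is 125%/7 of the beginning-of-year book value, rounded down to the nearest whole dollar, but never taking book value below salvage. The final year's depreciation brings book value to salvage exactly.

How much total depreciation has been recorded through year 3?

$30,875

Depreciable base = $69,267 − $7,600 = $61,667.
Year 1: ⌊$69,267 × 125%/7⌋ = $12,369. Book value $56,898.
Year 2: ⌊$56,898 × 125%/7⌋ = $10,160. Book value $46,738.
Year 3: ⌊$46,738 × 125%/7⌋ = $8,346. Book value $38,392.
Accumulated through year 3 = $69,267 − $38,392 = $30,875.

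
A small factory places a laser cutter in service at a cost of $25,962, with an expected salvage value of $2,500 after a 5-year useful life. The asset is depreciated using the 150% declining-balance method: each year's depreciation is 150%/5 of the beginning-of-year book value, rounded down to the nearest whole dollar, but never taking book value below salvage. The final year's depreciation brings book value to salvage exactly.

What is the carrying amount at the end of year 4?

Depreciable base = $25,962 − $2,500 = $23,462.
Year 1: ⌊$25,962 × 150%/5⌋ = $7,788. Book value $18,174.
Year 2: ⌊$18,174 × 150%/5⌋ = $5,452. Book value $12,722.
Year 3: ⌊$12,722 × 150%/5⌋ = $3,816. Book value $8,906.
Year 4: ⌊$8,906 × 150%/5⌋ = $2,671. Book value $6,235.

$6,235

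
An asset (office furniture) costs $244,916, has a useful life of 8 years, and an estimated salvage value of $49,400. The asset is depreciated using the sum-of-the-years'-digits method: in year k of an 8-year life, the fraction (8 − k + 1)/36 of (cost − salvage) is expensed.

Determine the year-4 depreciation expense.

$27,155

Depreciable base = $244,916 − $49,400 = $195,516.
Sum of the years' digits = 8+7+6+5+4+3+2+1 = 36.
Year 1: $195,516 × 8/36 = $43,448. Book value $201,468.
Year 2: $195,516 × 7/36 = $38,017. Book value $163,451.
Year 3: $195,516 × 6/36 = $32,586. Book value $130,865.
Year 4: $195,516 × 5/36 = $27,155. Book value $103,710.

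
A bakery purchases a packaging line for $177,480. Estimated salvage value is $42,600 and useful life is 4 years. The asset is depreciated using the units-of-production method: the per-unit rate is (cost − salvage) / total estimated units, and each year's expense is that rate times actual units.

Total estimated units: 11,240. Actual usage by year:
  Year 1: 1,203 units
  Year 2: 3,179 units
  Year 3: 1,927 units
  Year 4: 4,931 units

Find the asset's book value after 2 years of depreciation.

$124,896

Depreciable base = $177,480 − $42,600 = $134,880.
Rate = $134,880 / 11,240 units = $12 per unit.
Year 1: 1,203 × $12 = $14,436. Book value $163,044.
Year 2: 3,179 × $12 = $38,148. Book value $124,896.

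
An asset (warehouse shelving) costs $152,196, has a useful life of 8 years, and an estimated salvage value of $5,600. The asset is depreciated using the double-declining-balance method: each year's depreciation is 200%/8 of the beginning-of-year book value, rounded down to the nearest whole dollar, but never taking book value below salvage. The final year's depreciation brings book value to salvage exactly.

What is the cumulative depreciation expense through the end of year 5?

$116,078

Depreciable base = $152,196 − $5,600 = $146,596.
Year 1: ⌊$152,196 × 200%/8⌋ = $38,049. Book value $114,147.
Year 2: ⌊$114,147 × 200%/8⌋ = $28,536. Book value $85,611.
Year 3: ⌊$85,611 × 200%/8⌋ = $21,402. Book value $64,209.
Year 4: ⌊$64,209 × 200%/8⌋ = $16,052. Book value $48,157.
Year 5: ⌊$48,157 × 200%/8⌋ = $12,039. Book value $36,118.
Accumulated through year 5 = $152,196 − $36,118 = $116,078.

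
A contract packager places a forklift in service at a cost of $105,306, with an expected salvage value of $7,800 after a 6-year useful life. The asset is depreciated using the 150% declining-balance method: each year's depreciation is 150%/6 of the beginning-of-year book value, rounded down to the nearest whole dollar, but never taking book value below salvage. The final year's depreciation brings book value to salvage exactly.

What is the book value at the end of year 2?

$59,235

Depreciable base = $105,306 − $7,800 = $97,506.
Year 1: ⌊$105,306 × 150%/6⌋ = $26,326. Book value $78,980.
Year 2: ⌊$78,980 × 150%/6⌋ = $19,745. Book value $59,235.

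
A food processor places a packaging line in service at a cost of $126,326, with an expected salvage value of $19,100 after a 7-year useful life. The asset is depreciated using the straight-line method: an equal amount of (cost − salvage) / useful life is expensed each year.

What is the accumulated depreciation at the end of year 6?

Depreciable base = $126,326 − $19,100 = $107,226.
Annual expense = $107,226 / 7 = $15,318.
End of year 1: book value $111,008.
End of year 2: book value $95,690.
End of year 3: book value $80,372.
End of year 4: book value $65,054.
End of year 5: book value $49,736.
End of year 6: book value $34,418.
Accumulated through year 6 = $126,326 − $34,418 = $91,908.

$91,908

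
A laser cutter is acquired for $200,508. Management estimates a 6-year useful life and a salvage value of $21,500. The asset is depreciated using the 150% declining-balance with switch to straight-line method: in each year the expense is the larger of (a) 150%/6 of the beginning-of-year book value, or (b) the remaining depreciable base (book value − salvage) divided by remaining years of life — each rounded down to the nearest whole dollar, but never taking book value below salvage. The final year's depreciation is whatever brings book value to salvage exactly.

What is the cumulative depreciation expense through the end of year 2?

$87,722

Depreciable base = $200,508 − $21,500 = $179,008.
Year 1: DB = ⌊$200,508 × 150%/6⌋ = $50,127; SL = ⌊$179,008/6⌋ = $29,834 → take DB $50,127. Book value $150,381.
Year 2: DB = ⌊$150,381 × 150%/6⌋ = $37,595; SL = ⌊$128,881/5⌋ = $25,776 → take DB $37,595. Book value $112,786.
Accumulated through year 2 = $200,508 − $112,786 = $87,722.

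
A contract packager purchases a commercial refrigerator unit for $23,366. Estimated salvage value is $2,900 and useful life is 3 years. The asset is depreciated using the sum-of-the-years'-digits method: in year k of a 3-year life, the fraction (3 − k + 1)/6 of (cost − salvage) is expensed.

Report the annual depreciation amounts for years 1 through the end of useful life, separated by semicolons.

$10,233; $6,822; $3,411

Depreciable base = $23,366 − $2,900 = $20,466.
Sum of the years' digits = 3+2+1 = 6.
Year 1: $20,466 × 3/6 = $10,233. Book value $13,133.
Year 2: $20,466 × 2/6 = $6,822. Book value $6,311.
Year 3: $20,466 × 1/6 = $3,411. Book value $2,900.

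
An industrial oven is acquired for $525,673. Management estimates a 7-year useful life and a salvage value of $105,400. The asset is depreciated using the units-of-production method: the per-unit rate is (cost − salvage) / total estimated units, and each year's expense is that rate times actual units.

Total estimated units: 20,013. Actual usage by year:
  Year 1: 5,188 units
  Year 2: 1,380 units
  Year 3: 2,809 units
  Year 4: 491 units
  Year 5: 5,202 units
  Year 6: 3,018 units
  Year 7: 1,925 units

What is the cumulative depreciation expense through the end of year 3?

Depreciable base = $525,673 − $105,400 = $420,273.
Rate = $420,273 / 20,013 units = $21 per unit.
Year 1: 5,188 × $21 = $108,948. Book value $416,725.
Year 2: 1,380 × $21 = $28,980. Book value $387,745.
Year 3: 2,809 × $21 = $58,989. Book value $328,756.
Accumulated through year 3 = $525,673 − $328,756 = $196,917.

$196,917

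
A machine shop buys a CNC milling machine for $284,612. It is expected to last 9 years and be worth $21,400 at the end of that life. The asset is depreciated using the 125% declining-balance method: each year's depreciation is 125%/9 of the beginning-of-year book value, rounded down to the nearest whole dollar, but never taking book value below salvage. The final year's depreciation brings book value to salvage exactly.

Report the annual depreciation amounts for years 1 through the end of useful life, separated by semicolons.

$39,529; $34,039; $29,311; $25,240; $21,735; $18,716; $16,116; $13,878; $64,648

Depreciable base = $284,612 − $21,400 = $263,212.
Year 1: ⌊$284,612 × 125%/9⌋ = $39,529. Book value $245,083.
Year 2: ⌊$245,083 × 125%/9⌋ = $34,039. Book value $211,044.
Year 3: ⌊$211,044 × 125%/9⌋ = $29,311. Book value $181,733.
Year 4: ⌊$181,733 × 125%/9⌋ = $25,240. Book value $156,493.
Year 5: ⌊$156,493 × 125%/9⌋ = $21,735. Book value $134,758.
Year 6: ⌊$134,758 × 125%/9⌋ = $18,716. Book value $116,042.
Year 7: ⌊$116,042 × 125%/9⌋ = $16,116. Book value $99,926.
Year 8: ⌊$99,926 × 125%/9⌋ = $13,878. Book value $86,048.
Year 9 (final): $86,048 − $21,400 = $64,648. Book value $21,400.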